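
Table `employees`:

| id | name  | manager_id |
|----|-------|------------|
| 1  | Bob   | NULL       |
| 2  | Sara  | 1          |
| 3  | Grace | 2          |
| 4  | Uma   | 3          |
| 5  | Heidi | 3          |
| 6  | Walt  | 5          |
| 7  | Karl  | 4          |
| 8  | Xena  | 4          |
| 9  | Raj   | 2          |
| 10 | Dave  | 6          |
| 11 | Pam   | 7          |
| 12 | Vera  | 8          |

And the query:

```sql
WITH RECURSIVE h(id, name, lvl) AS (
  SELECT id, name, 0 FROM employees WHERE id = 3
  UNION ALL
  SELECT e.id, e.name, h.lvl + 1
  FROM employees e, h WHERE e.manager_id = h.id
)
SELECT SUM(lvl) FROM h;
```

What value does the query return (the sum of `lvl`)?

Base: id=3 (Grace) at lvl 0.
Iteration 1: rows with manager_id in {3} -> Uma (id 4, lvl 1), Heidi (id 5, lvl 1).
Iteration 2: rows with manager_id in {4,5} -> Walt (id 6, lvl 2), Karl (id 7, lvl 2), Xena (id 8, lvl 2).
Iteration 3: rows with manager_id in {6,7,8} -> Dave (id 10, lvl 3), Pam (id 11, lvl 3), Vera (id 12, lvl 3).
Iteration 4: no rows with manager_id in {10,11,12}; recursion stops.
SUM(lvl) = 0 + 1 + 1 + 2 + 2 + 2 + 3 + 3 + 3 = 17.

17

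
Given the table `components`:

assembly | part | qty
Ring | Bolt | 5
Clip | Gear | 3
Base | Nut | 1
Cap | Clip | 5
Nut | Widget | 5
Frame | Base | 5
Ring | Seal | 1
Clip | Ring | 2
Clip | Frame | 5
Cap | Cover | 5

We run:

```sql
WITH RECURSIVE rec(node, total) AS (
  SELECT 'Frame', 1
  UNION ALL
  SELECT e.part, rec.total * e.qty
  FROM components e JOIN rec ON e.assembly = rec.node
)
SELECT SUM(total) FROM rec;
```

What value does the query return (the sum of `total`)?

Base: (Frame, total=1).
Iteration 1: components of {Frame} -> Base = 1*5 = 5.
Iteration 2: components of {Base} -> Nut = 5*1 = 5.
Iteration 3: components of {Nut} -> Widget = 5*5 = 25.
Iteration 4: no further components; recursion stops.
SUM(total) = 1 + 5 + 5 + 25 = 36.

36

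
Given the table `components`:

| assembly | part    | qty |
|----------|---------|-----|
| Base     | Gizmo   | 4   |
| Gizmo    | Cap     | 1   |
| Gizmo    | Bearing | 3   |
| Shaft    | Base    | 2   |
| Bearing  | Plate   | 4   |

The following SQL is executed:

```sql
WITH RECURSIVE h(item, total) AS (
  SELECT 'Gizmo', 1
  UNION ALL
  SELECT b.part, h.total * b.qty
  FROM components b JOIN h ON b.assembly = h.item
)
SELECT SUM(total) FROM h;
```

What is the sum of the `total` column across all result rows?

17

Base: (Gizmo, total=1).
Iteration 1: components of {Gizmo} -> Bearing = 1*3 = 3, Cap = 1*1 = 1.
Iteration 2: components of {Bearing,Cap} -> Plate = 3*4 = 12.
Iteration 3: no further components; recursion stops.
SUM(total) = 1 + 3 + 1 + 12 = 17.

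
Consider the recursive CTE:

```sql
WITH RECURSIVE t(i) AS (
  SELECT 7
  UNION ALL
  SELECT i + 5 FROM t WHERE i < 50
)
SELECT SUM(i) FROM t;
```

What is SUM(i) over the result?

Base: i=7.
Iteration 1: 7 < 50 holds -> i = 7 + 5 = 12.
Iteration 2: 12 < 50 holds -> i = 12 + 5 = 17.
Iteration 3: 17 < 50 holds -> i = 17 + 5 = 22.
Iteration 4: 22 < 50 holds -> i = 22 + 5 = 27.
Iteration 5: 27 < 50 holds -> i = 27 + 5 = 32.
Iteration 6: 32 < 50 holds -> i = 32 + 5 = 37.
Iteration 7: 37 < 50 holds -> i = 37 + 5 = 42.
Iteration 8: 42 < 50 holds -> i = 42 + 5 = 47.
Iteration 9: 47 < 50 holds -> i = 47 + 5 = 52.
Iteration 10: 52 < 50 fails; recursion stops.
SUM(i) = 7 + 12 + 17 + 22 + 27 + 32 + 37 + 42 + 47 + 52 = 295.

295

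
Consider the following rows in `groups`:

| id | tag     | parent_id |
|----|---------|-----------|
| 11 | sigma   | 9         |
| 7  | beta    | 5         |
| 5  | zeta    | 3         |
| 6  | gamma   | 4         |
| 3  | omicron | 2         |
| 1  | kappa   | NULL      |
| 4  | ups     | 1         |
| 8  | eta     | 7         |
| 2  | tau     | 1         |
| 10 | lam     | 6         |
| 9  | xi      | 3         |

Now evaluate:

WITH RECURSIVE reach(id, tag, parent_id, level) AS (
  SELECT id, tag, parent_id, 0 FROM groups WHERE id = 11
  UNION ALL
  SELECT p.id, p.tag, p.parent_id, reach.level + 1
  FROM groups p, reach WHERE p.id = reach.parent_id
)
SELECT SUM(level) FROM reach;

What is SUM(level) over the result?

Base: id=11 (sigma), parent_id=9, level 0.
Iteration 1: join on id=9 -> xi (id 9, parent_id=3, level 1).
Iteration 2: join on id=3 -> omicron (id 3, parent_id=2, level 2).
Iteration 3: join on id=2 -> tau (id 2, parent_id=1, level 3).
Iteration 4: join on id=1 -> kappa (id 1, parent_id=NULL, level 4).
Iteration 5: parent_id is NULL; no match; recursion stops.
SUM(level) = 0 + 1 + 2 + 3 + 4 = 10.

10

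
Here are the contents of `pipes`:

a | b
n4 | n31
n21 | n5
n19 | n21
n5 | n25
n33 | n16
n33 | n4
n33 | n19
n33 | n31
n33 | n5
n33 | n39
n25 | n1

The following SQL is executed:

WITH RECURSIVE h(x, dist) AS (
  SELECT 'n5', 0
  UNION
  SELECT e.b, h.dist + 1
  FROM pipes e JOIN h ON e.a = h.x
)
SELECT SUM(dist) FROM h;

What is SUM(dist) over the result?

Base: (n5, dist=0).
Iteration 1: edges from {n5} -> (n25, dist=1).
Iteration 2: edges from {n25} -> (n1, dist=2).
Iteration 3: no outgoing edges from {n1}; recursion stops.
SUM(dist) = 0 + 1 + 2 = 3.

3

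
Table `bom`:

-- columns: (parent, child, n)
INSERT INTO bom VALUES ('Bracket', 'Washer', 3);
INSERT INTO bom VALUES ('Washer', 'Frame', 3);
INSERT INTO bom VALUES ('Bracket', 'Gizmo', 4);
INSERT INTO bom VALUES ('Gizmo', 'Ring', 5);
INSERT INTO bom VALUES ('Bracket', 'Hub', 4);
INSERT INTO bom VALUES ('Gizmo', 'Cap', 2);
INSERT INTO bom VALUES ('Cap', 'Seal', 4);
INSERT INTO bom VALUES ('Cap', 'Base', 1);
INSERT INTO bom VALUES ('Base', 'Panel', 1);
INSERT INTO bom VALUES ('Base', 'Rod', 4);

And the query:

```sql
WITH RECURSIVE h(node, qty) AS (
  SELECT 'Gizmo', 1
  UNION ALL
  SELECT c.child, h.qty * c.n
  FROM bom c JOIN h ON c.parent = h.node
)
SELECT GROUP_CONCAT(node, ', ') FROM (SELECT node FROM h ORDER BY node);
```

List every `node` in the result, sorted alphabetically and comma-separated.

Base, Cap, Gizmo, Panel, Ring, Rod, Seal

Base: (Gizmo, qty=1).
Iteration 1: components of {Gizmo} -> Cap = 1*2 = 2, Ring = 1*5 = 5.
Iteration 2: components of {Cap,Ring} -> Base = 2*1 = 2, Seal = 2*4 = 8.
Iteration 3: components of {Base,Seal} -> Panel = 2*1 = 2, Rod = 2*4 = 8.
Iteration 4: no further components; recursion stops.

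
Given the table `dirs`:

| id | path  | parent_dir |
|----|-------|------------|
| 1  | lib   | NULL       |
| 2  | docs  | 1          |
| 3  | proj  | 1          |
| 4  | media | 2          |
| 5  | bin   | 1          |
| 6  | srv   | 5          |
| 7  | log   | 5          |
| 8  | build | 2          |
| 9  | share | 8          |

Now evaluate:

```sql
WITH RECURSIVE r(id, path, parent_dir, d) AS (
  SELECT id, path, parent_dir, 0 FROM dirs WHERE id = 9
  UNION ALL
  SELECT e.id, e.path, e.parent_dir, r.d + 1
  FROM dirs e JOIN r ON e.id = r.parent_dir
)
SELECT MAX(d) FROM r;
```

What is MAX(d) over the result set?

Base: id=9 (share), parent_dir=8, d 0.
Iteration 1: join on id=8 -> build (id 8, parent_dir=2, d 1).
Iteration 2: join on id=2 -> docs (id 2, parent_dir=1, d 2).
Iteration 3: join on id=1 -> lib (id 1, parent_dir=NULL, d 3).
Iteration 4: parent_dir is NULL; no match; recursion stops.
d values: 0, 1, 2, 3; the maximum is 3.

3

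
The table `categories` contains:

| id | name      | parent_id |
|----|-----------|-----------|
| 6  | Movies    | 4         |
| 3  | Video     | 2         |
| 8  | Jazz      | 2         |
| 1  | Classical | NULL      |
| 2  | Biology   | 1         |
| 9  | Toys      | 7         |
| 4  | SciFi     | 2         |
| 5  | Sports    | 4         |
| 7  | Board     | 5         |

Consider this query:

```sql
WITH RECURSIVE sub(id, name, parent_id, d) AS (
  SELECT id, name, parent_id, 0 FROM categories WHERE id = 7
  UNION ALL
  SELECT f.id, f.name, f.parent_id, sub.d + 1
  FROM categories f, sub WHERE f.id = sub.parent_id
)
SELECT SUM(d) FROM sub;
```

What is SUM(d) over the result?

Base: id=7 (Board), parent_id=5, d 0.
Iteration 1: join on id=5 -> Sports (id 5, parent_id=4, d 1).
Iteration 2: join on id=4 -> SciFi (id 4, parent_id=2, d 2).
Iteration 3: join on id=2 -> Biology (id 2, parent_id=1, d 3).
Iteration 4: join on id=1 -> Classical (id 1, parent_id=NULL, d 4).
Iteration 5: parent_id is NULL; no match; recursion stops.
SUM(d) = 0 + 1 + 2 + 3 + 4 = 10.

10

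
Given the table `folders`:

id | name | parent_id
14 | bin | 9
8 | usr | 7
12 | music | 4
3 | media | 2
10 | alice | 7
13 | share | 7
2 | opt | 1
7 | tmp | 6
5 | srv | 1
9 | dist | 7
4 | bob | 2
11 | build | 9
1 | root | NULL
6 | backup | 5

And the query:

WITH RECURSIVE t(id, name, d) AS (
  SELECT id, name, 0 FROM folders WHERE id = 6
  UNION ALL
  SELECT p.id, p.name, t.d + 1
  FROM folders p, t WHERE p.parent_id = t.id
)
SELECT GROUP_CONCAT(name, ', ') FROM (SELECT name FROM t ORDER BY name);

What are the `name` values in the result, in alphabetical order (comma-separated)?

Base: id=6 (backup) at d 0.
Iteration 1: rows with parent_id in {6} -> tmp (id 7, d 1).
Iteration 2: rows with parent_id in {7} -> usr (id 8, d 2), dist (id 9, d 2), alice (id 10, d 2), share (id 13, d 2).
Iteration 3: rows with parent_id in {8,9,10,13} -> build (id 11, d 3), bin (id 14, d 3).
Iteration 4: no rows with parent_id in {11,14}; recursion stops.

alice, backup, bin, build, dist, share, tmp, usr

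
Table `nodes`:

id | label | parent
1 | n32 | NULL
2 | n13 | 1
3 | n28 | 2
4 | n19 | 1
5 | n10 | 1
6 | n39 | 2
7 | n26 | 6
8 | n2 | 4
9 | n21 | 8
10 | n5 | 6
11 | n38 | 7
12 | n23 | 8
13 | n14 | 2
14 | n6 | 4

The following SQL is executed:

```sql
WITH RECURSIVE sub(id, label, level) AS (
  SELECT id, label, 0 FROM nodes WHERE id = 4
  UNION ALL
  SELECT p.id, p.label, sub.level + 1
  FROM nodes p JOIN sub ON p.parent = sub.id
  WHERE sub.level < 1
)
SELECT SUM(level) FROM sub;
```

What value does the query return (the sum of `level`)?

2

Base: id=4 (n19) at level 0.
Iteration 1: rows with parent in {4} -> n2 (id 8, level 1), n6 (id 14, level 1).
Iteration 2: level < 1 fails for all current rows; recursion stops.
SUM(level) = 0 + 1 + 1 = 2.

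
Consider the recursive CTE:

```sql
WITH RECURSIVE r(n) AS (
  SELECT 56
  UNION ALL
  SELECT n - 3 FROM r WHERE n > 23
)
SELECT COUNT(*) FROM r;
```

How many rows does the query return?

12

Base: n=56.
Iteration 1: 56 > 23 holds -> n = 56 - 3 = 53.
Iteration 2: 53 > 23 holds -> n = 53 - 3 = 50.
Iteration 3: 50 > 23 holds -> n = 50 - 3 = 47.
Iteration 4: 47 > 23 holds -> n = 47 - 3 = 44.
Iteration 5: 44 > 23 holds -> n = 44 - 3 = 41.
Iteration 6: 41 > 23 holds -> n = 41 - 3 = 38.
Iteration 7: 38 > 23 holds -> n = 38 - 3 = 35.
Iteration 8: 35 > 23 holds -> n = 35 - 3 = 32.
Iteration 9: 32 > 23 holds -> n = 32 - 3 = 29.
Iteration 10: 29 > 23 holds -> n = 29 - 3 = 26.
Iteration 11: 26 > 23 holds -> n = 26 - 3 = 23.
Iteration 12: 23 > 23 fails; recursion stops.
Total rows emitted: 12.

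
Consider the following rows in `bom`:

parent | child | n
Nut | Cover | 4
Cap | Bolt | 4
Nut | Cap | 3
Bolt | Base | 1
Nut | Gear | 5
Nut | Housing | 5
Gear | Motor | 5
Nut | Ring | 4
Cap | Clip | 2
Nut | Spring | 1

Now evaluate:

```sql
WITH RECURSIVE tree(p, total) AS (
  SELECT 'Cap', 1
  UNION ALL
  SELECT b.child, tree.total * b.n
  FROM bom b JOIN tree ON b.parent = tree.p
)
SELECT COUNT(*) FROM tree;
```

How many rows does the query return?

Base: (Cap, total=1).
Iteration 1: components of {Cap} -> Bolt = 1*4 = 4, Clip = 1*2 = 2.
Iteration 2: components of {Bolt,Clip} -> Base = 4*1 = 4.
Iteration 3: no further components; recursion stops.
Total rows emitted: 4.

4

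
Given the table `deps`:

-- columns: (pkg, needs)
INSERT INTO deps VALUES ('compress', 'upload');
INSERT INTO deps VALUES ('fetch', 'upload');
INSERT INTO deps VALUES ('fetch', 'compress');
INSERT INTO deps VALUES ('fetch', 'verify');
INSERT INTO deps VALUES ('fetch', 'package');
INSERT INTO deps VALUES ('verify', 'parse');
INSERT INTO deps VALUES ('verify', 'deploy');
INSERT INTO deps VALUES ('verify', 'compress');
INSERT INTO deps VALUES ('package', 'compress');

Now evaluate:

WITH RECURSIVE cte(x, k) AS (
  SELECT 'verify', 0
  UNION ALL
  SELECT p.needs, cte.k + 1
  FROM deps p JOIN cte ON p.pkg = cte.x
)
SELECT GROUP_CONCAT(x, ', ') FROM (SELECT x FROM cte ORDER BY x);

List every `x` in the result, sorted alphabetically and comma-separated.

compress, deploy, parse, upload, verify

Base: (verify, k=0).
Iteration 1: edges from {verify} -> (compress, k=1), (deploy, k=1), (parse, k=1).
Iteration 2: edges from {compress,deploy,parse} -> (upload, k=2).
Iteration 3: no outgoing edges from {upload}; recursion stops.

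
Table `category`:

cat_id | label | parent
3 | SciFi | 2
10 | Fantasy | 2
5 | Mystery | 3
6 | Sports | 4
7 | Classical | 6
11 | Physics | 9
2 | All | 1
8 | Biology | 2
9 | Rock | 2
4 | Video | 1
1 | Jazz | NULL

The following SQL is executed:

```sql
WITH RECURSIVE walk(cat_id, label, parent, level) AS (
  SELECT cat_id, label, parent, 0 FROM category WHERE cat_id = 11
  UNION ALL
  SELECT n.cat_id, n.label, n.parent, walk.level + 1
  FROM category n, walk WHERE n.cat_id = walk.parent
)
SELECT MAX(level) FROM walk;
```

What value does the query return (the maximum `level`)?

3

Base: cat_id=11 (Physics), parent=9, level 0.
Iteration 1: join on cat_id=9 -> Rock (id 9, parent=2, level 1).
Iteration 2: join on cat_id=2 -> All (id 2, parent=1, level 2).
Iteration 3: join on cat_id=1 -> Jazz (id 1, parent=NULL, level 3).
Iteration 4: parent is NULL; no match; recursion stops.
level values: 0, 1, 2, 3; the maximum is 3.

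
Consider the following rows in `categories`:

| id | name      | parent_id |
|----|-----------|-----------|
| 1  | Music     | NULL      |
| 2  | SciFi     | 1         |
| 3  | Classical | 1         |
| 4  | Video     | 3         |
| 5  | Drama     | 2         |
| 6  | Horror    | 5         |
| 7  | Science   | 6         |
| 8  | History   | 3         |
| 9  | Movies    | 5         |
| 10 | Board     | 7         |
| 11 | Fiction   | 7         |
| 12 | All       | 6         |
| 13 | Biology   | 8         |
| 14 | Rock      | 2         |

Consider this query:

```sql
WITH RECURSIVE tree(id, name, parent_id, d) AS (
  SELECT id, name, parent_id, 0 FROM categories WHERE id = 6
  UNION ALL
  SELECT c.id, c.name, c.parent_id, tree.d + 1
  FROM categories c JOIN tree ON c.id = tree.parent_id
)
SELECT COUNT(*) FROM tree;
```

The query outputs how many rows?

Base: id=6 (Horror), parent_id=5, d 0.
Iteration 1: join on id=5 -> Drama (id 5, parent_id=2, d 1).
Iteration 2: join on id=2 -> SciFi (id 2, parent_id=1, d 2).
Iteration 3: join on id=1 -> Music (id 1, parent_id=NULL, d 3).
Iteration 4: parent_id is NULL; no match; recursion stops.
Total rows emitted: 4.

4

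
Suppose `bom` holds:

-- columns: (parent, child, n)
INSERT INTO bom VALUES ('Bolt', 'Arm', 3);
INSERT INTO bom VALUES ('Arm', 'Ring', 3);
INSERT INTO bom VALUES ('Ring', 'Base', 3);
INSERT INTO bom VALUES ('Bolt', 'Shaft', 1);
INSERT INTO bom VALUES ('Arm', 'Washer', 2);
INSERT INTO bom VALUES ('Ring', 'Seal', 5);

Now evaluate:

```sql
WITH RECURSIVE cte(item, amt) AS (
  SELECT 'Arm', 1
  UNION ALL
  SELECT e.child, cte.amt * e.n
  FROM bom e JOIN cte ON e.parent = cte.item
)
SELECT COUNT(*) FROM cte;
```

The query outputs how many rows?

Base: (Arm, amt=1).
Iteration 1: components of {Arm} -> Ring = 1*3 = 3, Washer = 1*2 = 2.
Iteration 2: components of {Ring,Washer} -> Base = 3*3 = 9, Seal = 3*5 = 15.
Iteration 3: no further components; recursion stops.
Total rows emitted: 5.

5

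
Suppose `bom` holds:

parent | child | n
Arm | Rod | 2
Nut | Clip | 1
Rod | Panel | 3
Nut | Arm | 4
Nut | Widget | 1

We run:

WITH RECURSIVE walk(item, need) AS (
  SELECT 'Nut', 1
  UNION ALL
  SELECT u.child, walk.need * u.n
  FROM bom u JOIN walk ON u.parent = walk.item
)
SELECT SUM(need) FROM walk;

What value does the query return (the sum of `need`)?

39

Base: (Nut, need=1).
Iteration 1: components of {Nut} -> Arm = 1*4 = 4, Clip = 1*1 = 1, Widget = 1*1 = 1.
Iteration 2: components of {Arm,Clip,Widget} -> Rod = 4*2 = 8.
Iteration 3: components of {Rod} -> Panel = 8*3 = 24.
Iteration 4: no further components; recursion stops.
SUM(need) = 1 + 1 + 4 + 1 + 8 + 24 = 39.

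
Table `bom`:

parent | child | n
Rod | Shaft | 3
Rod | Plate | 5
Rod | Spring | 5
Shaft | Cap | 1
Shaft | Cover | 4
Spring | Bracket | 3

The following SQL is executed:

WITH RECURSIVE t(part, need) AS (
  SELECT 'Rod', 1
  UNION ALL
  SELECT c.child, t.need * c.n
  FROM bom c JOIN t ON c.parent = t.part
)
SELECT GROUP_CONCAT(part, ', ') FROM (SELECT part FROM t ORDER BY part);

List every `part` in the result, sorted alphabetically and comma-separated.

Base: (Rod, need=1).
Iteration 1: components of {Rod} -> Plate = 1*5 = 5, Shaft = 1*3 = 3, Spring = 1*5 = 5.
Iteration 2: components of {Plate,Shaft,Spring} -> Bracket = 5*3 = 15, Cap = 3*1 = 3, Cover = 3*4 = 12.
Iteration 3: no further components; recursion stops.

Bracket, Cap, Cover, Plate, Rod, Shaft, Spring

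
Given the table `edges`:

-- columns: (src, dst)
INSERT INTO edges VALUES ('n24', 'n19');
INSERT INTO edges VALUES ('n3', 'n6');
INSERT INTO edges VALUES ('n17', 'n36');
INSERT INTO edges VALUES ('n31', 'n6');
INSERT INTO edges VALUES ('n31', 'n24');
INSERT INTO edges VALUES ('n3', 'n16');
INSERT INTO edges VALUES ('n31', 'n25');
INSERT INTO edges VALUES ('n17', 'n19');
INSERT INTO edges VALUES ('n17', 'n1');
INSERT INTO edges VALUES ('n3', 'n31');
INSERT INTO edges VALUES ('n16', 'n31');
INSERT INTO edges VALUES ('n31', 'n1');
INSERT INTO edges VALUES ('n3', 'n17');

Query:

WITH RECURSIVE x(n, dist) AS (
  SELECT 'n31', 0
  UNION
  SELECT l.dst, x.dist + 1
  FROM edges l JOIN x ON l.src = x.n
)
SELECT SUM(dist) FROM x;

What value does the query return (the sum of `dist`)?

6

Base: (n31, dist=0).
Iteration 1: edges from {n31} -> (n1, dist=1), (n24, dist=1), (n25, dist=1), (n6, dist=1).
Iteration 2: edges from {n1,n24,n25,n6} -> (n19, dist=2).
Iteration 3: no outgoing edges from {n19}; recursion stops.
SUM(dist) = 0 + 1 + 1 + 1 + 1 + 2 = 6.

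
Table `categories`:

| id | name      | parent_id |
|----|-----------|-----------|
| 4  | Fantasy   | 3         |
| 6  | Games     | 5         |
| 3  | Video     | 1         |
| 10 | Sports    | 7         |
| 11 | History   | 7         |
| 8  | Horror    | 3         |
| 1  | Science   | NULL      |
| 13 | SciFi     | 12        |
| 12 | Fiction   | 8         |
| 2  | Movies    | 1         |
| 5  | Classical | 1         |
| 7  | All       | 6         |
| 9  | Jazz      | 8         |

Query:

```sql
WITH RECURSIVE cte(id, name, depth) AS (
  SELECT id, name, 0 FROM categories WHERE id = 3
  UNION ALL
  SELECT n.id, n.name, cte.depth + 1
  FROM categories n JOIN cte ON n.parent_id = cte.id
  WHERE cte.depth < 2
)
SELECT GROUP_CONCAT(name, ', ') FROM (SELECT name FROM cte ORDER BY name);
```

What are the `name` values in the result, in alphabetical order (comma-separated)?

Fantasy, Fiction, Horror, Jazz, Video

Base: id=3 (Video) at depth 0.
Iteration 1: rows with parent_id in {3} -> Fantasy (id 4, depth 1), Horror (id 8, depth 1).
Iteration 2: rows with parent_id in {4,8} -> Jazz (id 9, depth 2), Fiction (id 12, depth 2).
Iteration 3: depth < 2 fails for all current rows; recursion stops.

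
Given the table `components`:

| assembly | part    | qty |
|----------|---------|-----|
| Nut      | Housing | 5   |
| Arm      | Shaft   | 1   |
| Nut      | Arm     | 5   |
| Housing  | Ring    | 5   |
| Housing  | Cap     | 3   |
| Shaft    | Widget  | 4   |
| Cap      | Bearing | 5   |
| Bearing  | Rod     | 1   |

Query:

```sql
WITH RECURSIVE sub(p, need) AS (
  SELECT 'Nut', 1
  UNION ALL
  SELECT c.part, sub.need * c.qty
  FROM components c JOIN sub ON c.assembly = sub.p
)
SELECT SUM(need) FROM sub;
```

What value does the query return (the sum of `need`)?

Base: (Nut, need=1).
Iteration 1: components of {Nut} -> Arm = 1*5 = 5, Housing = 1*5 = 5.
Iteration 2: components of {Arm,Housing} -> Cap = 5*3 = 15, Ring = 5*5 = 25, Shaft = 5*1 = 5.
Iteration 3: components of {Cap,Ring,Shaft} -> Bearing = 15*5 = 75, Widget = 5*4 = 20.
Iteration 4: components of {Bearing,Widget} -> Rod = 75*1 = 75.
Iteration 5: no further components; recursion stops.
SUM(need) = 1 + 5 + 5 + 25 + 15 + 5 + 75 + 20 + 75 = 226.

226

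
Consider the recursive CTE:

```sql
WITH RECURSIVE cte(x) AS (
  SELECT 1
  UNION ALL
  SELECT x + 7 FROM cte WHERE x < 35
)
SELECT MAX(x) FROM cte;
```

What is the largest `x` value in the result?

36

Base: x=1.
Iteration 1: 1 < 35 holds -> x = 1 + 7 = 8.
Iteration 2: 8 < 35 holds -> x = 8 + 7 = 15.
Iteration 3: 15 < 35 holds -> x = 15 + 7 = 22.
Iteration 4: 22 < 35 holds -> x = 22 + 7 = 29.
Iteration 5: 29 < 35 holds -> x = 29 + 7 = 36.
Iteration 6: 36 < 35 fails; recursion stops.
x values: 1, 8, 15, 22, 29, 36; the maximum is 36.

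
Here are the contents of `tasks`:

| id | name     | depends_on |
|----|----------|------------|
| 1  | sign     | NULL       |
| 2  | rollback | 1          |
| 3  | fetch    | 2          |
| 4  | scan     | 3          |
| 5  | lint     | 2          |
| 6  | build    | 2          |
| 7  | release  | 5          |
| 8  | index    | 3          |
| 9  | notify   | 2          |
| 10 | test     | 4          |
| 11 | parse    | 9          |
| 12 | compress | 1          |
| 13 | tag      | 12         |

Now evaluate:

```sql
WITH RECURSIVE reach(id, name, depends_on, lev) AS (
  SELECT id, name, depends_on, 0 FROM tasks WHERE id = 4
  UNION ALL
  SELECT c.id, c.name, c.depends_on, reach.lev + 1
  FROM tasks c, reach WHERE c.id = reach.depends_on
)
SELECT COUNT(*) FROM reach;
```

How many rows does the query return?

4

Base: id=4 (scan), depends_on=3, lev 0.
Iteration 1: join on id=3 -> fetch (id 3, depends_on=2, lev 1).
Iteration 2: join on id=2 -> rollback (id 2, depends_on=1, lev 2).
Iteration 3: join on id=1 -> sign (id 1, depends_on=NULL, lev 3).
Iteration 4: depends_on is NULL; no match; recursion stops.
Total rows emitted: 4.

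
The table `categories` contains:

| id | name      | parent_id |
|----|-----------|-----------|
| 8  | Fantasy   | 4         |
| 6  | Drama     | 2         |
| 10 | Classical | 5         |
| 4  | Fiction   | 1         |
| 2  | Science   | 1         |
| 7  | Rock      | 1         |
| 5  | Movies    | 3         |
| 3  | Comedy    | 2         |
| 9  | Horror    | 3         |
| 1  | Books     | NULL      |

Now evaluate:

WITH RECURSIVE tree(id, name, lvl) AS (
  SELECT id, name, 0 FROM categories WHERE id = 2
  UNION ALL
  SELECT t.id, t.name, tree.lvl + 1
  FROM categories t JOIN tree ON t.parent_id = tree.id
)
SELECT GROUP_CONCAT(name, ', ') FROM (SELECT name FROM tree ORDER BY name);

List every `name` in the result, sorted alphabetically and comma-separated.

Classical, Comedy, Drama, Horror, Movies, Science

Base: id=2 (Science) at lvl 0.
Iteration 1: rows with parent_id in {2} -> Comedy (id 3, lvl 1), Drama (id 6, lvl 1).
Iteration 2: rows with parent_id in {3,6} -> Movies (id 5, lvl 2), Horror (id 9, lvl 2).
Iteration 3: rows with parent_id in {5,9} -> Classical (id 10, lvl 3).
Iteration 4: no rows with parent_id in {10}; recursion stops.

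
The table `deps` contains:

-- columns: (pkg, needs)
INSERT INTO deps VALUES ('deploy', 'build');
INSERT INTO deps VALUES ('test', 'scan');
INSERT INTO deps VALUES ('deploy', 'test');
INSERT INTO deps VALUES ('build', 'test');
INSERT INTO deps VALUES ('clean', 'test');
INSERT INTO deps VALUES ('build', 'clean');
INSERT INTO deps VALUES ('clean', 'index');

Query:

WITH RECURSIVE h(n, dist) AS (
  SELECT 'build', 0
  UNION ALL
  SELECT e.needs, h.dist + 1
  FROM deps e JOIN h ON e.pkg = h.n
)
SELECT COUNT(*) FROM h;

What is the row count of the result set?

Base: (build, dist=0).
Iteration 1: edges from {build} -> (clean, dist=1), (test, dist=1).
Iteration 2: edges from {clean,test} -> (index, dist=2), (scan, dist=2), (test, dist=2).
Iteration 3: edges from {index,scan,test} -> (scan, dist=3).
Iteration 4: no outgoing edges from {scan}; recursion stops.
Total rows emitted: 7.

7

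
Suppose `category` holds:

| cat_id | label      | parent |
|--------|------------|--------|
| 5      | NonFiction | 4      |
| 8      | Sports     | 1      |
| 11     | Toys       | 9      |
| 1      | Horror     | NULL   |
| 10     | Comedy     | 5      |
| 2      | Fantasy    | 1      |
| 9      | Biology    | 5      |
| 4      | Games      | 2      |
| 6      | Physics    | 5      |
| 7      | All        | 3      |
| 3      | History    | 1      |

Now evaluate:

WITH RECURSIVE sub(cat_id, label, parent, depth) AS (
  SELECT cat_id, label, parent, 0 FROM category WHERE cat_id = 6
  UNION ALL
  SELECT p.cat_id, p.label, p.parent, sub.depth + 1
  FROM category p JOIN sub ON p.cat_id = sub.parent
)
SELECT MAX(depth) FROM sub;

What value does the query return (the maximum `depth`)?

4

Base: cat_id=6 (Physics), parent=5, depth 0.
Iteration 1: join on cat_id=5 -> NonFiction (id 5, parent=4, depth 1).
Iteration 2: join on cat_id=4 -> Games (id 4, parent=2, depth 2).
Iteration 3: join on cat_id=2 -> Fantasy (id 2, parent=1, depth 3).
Iteration 4: join on cat_id=1 -> Horror (id 1, parent=NULL, depth 4).
Iteration 5: parent is NULL; no match; recursion stops.
depth values: 0, 1, 2, 3, 4; the maximum is 4.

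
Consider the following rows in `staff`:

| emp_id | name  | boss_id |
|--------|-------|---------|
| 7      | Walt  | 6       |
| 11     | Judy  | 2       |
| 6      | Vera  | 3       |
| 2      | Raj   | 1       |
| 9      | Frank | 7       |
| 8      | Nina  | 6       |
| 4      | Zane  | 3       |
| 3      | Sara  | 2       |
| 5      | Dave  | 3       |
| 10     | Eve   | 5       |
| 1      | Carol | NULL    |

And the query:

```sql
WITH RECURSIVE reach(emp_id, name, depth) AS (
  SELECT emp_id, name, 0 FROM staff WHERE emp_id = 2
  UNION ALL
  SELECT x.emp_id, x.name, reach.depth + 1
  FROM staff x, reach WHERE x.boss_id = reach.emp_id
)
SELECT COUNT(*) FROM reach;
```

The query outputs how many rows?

10

Base: emp_id=2 (Raj) at depth 0.
Iteration 1: rows with boss_id in {2} -> Sara (id 3, depth 1), Judy (id 11, depth 1).
Iteration 2: rows with boss_id in {3,11} -> Zane (id 4, depth 2), Dave (id 5, depth 2), Vera (id 6, depth 2).
Iteration 3: rows with boss_id in {4,5,6} -> Walt (id 7, depth 3), Nina (id 8, depth 3), Eve (id 10, depth 3).
Iteration 4: rows with boss_id in {7,8,10} -> Frank (id 9, depth 4).
Iteration 5: no rows with boss_id in {9}; recursion stops.
Total rows emitted: 10.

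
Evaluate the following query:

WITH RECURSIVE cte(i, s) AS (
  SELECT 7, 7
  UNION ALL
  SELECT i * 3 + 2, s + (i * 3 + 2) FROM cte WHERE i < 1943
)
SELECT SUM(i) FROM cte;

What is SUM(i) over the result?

Base: i=7, s=7.
Iteration 1: 7 < 1943 holds -> i = 7 * 3 + 2 = 23, s = 7 + 23 = 30.
Iteration 2: 23 < 1943 holds -> i = 23 * 3 + 2 = 71, s = 30 + 71 = 101.
Iteration 3: 71 < 1943 holds -> i = 71 * 3 + 2 = 215, s = 101 + 215 = 316.
Iteration 4: 215 < 1943 holds -> i = 215 * 3 + 2 = 647, s = 316 + 647 = 963.
Iteration 5: 647 < 1943 holds -> i = 647 * 3 + 2 = 1943, s = 963 + 1943 = 2906.
Iteration 6: 1943 < 1943 fails; recursion stops.
SUM(i) = 7 + 23 + 71 + 215 + 647 + 1943 = 2906.

2906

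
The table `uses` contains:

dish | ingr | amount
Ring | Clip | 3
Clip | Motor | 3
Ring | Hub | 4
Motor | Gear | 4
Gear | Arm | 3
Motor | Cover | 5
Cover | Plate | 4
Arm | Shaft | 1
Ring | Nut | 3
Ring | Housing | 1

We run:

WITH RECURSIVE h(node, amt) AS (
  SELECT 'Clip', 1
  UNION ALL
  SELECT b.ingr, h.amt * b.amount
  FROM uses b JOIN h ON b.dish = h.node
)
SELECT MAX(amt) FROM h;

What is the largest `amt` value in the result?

Base: (Clip, amt=1).
Iteration 1: components of {Clip} -> Motor = 1*3 = 3.
Iteration 2: components of {Motor} -> Cover = 3*5 = 15, Gear = 3*4 = 12.
Iteration 3: components of {Cover,Gear} -> Arm = 12*3 = 36, Plate = 15*4 = 60.
Iteration 4: components of {Arm,Plate} -> Shaft = 36*1 = 36.
Iteration 5: no further components; recursion stops.
amt values: 1, 3, 12, 15, 36, 60, 36; the maximum is 60.

60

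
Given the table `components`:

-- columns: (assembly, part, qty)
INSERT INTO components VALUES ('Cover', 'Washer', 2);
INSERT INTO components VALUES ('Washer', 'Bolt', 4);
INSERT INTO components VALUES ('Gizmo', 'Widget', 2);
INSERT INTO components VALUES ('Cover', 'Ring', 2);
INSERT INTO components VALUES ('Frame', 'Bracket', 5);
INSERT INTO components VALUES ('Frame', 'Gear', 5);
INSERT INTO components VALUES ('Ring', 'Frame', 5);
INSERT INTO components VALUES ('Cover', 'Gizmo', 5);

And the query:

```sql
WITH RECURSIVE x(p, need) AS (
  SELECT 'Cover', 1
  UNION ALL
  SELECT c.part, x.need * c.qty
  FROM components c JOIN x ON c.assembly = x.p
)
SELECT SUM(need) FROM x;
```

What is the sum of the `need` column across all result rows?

138

Base: (Cover, need=1).
Iteration 1: components of {Cover} -> Gizmo = 1*5 = 5, Ring = 1*2 = 2, Washer = 1*2 = 2.
Iteration 2: components of {Gizmo,Ring,Washer} -> Bolt = 2*4 = 8, Frame = 2*5 = 10, Widget = 5*2 = 10.
Iteration 3: components of {Bolt,Frame,Widget} -> Bracket = 10*5 = 50, Gear = 10*5 = 50.
Iteration 4: no further components; recursion stops.
SUM(need) = 1 + 2 + 2 + 5 + 10 + 8 + 10 + 50 + 50 = 138.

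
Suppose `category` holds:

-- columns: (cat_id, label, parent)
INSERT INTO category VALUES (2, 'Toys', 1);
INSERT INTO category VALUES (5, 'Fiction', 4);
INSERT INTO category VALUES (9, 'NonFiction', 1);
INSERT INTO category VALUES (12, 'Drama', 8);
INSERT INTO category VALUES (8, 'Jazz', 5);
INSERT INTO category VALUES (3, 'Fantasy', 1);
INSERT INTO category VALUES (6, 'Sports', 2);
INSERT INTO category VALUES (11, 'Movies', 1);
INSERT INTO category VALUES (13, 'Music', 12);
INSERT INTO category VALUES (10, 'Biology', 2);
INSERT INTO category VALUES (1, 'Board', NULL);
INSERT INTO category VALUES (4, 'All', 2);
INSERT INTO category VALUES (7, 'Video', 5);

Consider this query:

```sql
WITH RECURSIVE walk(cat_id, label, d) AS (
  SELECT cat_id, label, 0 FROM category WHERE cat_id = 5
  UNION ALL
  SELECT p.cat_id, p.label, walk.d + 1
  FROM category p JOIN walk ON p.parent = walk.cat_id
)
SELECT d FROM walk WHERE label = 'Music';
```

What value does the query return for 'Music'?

3

Base: cat_id=5 (Fiction) at d 0.
Iteration 1: rows with parent in {5} -> Video (id 7, d 1), Jazz (id 8, d 1).
Iteration 2: rows with parent in {7,8} -> Drama (id 12, d 2).
Iteration 3: rows with parent in {12} -> Music (id 13, d 3).
Iteration 4: no rows with parent in {13}; recursion stops.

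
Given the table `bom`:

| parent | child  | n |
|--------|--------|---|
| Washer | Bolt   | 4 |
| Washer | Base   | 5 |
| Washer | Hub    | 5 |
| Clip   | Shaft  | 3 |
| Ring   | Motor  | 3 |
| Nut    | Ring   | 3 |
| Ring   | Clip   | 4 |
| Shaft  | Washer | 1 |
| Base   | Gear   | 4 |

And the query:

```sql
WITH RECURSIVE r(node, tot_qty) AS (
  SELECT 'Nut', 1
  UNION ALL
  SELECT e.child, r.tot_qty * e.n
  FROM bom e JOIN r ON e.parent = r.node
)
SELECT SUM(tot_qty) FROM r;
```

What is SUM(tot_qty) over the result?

Base: (Nut, tot_qty=1).
Iteration 1: components of {Nut} -> Ring = 1*3 = 3.
Iteration 2: components of {Ring} -> Clip = 3*4 = 12, Motor = 3*3 = 9.
Iteration 3: components of {Clip,Motor} -> Shaft = 12*3 = 36.
Iteration 4: components of {Shaft} -> Washer = 36*1 = 36.
Iteration 5: components of {Washer} -> Base = 36*5 = 180, Bolt = 36*4 = 144, Hub = 36*5 = 180.
Iteration 6: components of {Base,Bolt,Hub} -> Gear = 180*4 = 720.
Iteration 7: no further components; recursion stops.
SUM(tot_qty) = 1 + 3 + 12 + 9 + 36 + 36 + 180 + 180 + 144 + 720 = 1321.

1321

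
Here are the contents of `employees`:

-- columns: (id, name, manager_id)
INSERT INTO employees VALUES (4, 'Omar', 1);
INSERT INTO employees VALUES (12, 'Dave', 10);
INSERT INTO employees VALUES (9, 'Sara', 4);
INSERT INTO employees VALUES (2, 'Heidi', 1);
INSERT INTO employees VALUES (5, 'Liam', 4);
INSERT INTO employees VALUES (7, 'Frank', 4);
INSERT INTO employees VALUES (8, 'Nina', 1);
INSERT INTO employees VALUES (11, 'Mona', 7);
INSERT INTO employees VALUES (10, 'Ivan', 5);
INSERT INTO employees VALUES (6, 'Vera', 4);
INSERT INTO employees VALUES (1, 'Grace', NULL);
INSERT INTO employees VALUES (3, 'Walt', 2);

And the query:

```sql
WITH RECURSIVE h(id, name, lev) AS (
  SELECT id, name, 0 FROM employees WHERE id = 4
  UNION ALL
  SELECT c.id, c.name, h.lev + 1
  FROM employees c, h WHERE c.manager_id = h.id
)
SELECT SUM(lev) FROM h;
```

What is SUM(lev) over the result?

Base: id=4 (Omar) at lev 0.
Iteration 1: rows with manager_id in {4} -> Liam (id 5, lev 1), Vera (id 6, lev 1), Frank (id 7, lev 1), Sara (id 9, lev 1).
Iteration 2: rows with manager_id in {5,6,7,9} -> Ivan (id 10, lev 2), Mona (id 11, lev 2).
Iteration 3: rows with manager_id in {10,11} -> Dave (id 12, lev 3).
Iteration 4: no rows with manager_id in {12}; recursion stops.
SUM(lev) = 0 + 1 + 1 + 1 + 1 + 2 + 2 + 3 = 11.

11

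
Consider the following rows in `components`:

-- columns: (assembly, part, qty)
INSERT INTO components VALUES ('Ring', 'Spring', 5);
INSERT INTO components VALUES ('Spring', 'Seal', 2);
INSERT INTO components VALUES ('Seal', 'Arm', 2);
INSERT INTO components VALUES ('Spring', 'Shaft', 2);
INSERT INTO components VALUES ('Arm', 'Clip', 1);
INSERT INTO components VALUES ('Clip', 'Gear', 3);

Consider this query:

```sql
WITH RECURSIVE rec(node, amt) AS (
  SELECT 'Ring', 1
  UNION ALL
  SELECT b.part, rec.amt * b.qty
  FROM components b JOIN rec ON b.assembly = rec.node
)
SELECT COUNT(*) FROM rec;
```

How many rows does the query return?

Base: (Ring, amt=1).
Iteration 1: components of {Ring} -> Spring = 1*5 = 5.
Iteration 2: components of {Spring} -> Seal = 5*2 = 10, Shaft = 5*2 = 10.
Iteration 3: components of {Seal,Shaft} -> Arm = 10*2 = 20.
Iteration 4: components of {Arm} -> Clip = 20*1 = 20.
Iteration 5: components of {Clip} -> Gear = 20*3 = 60.
Iteration 6: no further components; recursion stops.
Total rows emitted: 7.

7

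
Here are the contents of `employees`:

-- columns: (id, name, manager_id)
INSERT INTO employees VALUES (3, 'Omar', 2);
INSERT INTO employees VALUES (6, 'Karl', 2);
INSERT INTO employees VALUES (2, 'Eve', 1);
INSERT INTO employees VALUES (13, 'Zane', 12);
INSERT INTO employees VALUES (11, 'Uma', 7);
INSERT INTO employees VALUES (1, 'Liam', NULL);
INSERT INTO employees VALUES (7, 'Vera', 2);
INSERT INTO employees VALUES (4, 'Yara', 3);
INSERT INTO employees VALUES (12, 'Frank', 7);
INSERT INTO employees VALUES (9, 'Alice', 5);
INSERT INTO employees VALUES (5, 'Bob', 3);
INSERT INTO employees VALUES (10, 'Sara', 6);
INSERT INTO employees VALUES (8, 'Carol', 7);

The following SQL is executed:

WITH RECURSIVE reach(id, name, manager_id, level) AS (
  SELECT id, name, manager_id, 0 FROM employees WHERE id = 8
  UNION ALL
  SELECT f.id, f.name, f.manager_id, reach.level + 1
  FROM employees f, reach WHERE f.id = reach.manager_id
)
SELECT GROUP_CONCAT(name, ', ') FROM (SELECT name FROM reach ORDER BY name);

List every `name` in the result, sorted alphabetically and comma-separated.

Carol, Eve, Liam, Vera

Base: id=8 (Carol), manager_id=7, level 0.
Iteration 1: join on id=7 -> Vera (id 7, manager_id=2, level 1).
Iteration 2: join on id=2 -> Eve (id 2, manager_id=1, level 2).
Iteration 3: join on id=1 -> Liam (id 1, manager_id=NULL, level 3).
Iteration 4: manager_id is NULL; no match; recursion stops.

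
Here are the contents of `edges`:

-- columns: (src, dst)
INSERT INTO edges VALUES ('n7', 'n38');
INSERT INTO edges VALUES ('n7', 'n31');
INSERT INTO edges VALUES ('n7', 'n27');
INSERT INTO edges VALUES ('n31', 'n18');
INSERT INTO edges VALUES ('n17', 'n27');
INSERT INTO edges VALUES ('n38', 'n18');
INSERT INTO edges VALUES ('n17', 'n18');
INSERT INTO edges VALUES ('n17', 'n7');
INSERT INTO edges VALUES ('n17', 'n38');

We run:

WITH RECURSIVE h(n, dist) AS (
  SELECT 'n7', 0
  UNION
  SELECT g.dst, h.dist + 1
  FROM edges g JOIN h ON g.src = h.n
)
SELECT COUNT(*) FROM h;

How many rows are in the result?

Base: (n7, dist=0).
Iteration 1: edges from {n7} -> (n27, dist=1), (n31, dist=1), (n38, dist=1).
Iteration 2: edges from {n27,n31,n38} -> (n18, dist=2). [UNION drops 1 duplicate row(s)]
Iteration 3: no outgoing edges from {n18}; recursion stops.
Total rows emitted: 5.

5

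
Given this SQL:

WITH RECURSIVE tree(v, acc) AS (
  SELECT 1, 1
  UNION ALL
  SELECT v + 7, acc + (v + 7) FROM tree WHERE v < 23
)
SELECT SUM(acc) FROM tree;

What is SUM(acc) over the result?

155

Base: v=1, acc=1.
Iteration 1: 1 < 23 holds -> v = 1 + 7 = 8, acc = 1 + 8 = 9.
Iteration 2: 8 < 23 holds -> v = 8 + 7 = 15, acc = 9 + 15 = 24.
Iteration 3: 15 < 23 holds -> v = 15 + 7 = 22, acc = 24 + 22 = 46.
Iteration 4: 22 < 23 holds -> v = 22 + 7 = 29, acc = 46 + 29 = 75.
Iteration 5: 29 < 23 fails; recursion stops.
SUM(acc) = 1 + 9 + 24 + 46 + 75 = 155.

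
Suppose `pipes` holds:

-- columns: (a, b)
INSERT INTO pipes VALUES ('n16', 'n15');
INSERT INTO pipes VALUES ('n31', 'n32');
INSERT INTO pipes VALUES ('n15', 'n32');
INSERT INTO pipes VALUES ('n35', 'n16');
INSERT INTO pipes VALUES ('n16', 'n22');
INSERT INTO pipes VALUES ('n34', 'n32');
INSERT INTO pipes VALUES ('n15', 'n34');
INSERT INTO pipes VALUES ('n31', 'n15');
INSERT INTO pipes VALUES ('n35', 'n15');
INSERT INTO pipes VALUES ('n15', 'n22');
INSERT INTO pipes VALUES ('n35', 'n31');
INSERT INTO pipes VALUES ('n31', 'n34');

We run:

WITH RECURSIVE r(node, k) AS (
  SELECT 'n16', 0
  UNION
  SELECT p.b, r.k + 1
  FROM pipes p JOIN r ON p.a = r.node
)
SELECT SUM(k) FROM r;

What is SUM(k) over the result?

11

Base: (n16, k=0).
Iteration 1: edges from {n16} -> (n15, k=1), (n22, k=1).
Iteration 2: edges from {n15,n22} -> (n22, k=2), (n32, k=2), (n34, k=2).
Iteration 3: edges from {n22,n32,n34} -> (n32, k=3).
Iteration 4: no outgoing edges from {n32}; recursion stops.
SUM(k) = 0 + 1 + 1 + 2 + 2 + 2 + 3 = 11.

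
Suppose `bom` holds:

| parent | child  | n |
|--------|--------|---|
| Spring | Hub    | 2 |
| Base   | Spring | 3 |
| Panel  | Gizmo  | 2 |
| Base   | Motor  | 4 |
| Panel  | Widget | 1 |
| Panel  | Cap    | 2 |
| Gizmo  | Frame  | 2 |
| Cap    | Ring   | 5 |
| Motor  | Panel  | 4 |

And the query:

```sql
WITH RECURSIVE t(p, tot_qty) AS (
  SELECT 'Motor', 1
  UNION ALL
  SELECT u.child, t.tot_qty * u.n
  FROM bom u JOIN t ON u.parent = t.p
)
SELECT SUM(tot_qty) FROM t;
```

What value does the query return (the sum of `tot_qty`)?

Base: (Motor, tot_qty=1).
Iteration 1: components of {Motor} -> Panel = 1*4 = 4.
Iteration 2: components of {Panel} -> Cap = 4*2 = 8, Gizmo = 4*2 = 8, Widget = 4*1 = 4.
Iteration 3: components of {Cap,Gizmo,Widget} -> Frame = 8*2 = 16, Ring = 8*5 = 40.
Iteration 4: no further components; recursion stops.
SUM(tot_qty) = 1 + 4 + 4 + 8 + 8 + 16 + 40 = 81.

81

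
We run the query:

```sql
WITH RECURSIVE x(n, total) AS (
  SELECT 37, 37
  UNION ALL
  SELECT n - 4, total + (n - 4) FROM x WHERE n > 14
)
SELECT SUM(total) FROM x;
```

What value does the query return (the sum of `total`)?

812

Base: n=37, total=37.
Iteration 1: 37 > 14 holds -> n = 37 - 4 = 33, total = 37 + 33 = 70.
Iteration 2: 33 > 14 holds -> n = 33 - 4 = 29, total = 70 + 29 = 99.
Iteration 3: 29 > 14 holds -> n = 29 - 4 = 25, total = 99 + 25 = 124.
Iteration 4: 25 > 14 holds -> n = 25 - 4 = 21, total = 124 + 21 = 145.
Iteration 5: 21 > 14 holds -> n = 21 - 4 = 17, total = 145 + 17 = 162.
Iteration 6: 17 > 14 holds -> n = 17 - 4 = 13, total = 162 + 13 = 175.
Iteration 7: 13 > 14 fails; recursion stops.
SUM(total) = 37 + 70 + 99 + 124 + 145 + 162 + 175 = 812.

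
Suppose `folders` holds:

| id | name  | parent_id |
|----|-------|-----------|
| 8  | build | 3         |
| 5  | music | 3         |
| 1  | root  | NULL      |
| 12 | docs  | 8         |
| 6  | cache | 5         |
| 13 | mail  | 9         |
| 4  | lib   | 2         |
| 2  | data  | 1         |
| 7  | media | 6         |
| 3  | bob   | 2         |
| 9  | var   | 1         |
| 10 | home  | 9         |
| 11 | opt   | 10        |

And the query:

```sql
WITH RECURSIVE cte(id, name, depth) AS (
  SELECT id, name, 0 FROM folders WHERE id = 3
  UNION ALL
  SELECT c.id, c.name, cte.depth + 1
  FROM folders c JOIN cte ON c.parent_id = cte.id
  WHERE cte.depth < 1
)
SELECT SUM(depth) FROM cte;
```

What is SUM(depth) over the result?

Base: id=3 (bob) at depth 0.
Iteration 1: rows with parent_id in {3} -> music (id 5, depth 1), build (id 8, depth 1).
Iteration 2: depth < 1 fails for all current rows; recursion stops.
SUM(depth) = 0 + 1 + 1 = 2.

2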